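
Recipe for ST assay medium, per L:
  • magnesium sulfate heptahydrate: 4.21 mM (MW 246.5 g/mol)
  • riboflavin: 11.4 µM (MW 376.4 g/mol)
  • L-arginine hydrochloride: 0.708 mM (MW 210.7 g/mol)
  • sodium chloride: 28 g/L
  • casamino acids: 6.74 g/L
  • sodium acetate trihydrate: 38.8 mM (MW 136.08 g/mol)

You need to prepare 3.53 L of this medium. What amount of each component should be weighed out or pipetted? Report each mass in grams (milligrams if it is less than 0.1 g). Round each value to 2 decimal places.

Scale factor relative to 1 L: 3.53.
magnesium sulfate heptahydrate: 4.21 mmol/L × 246.5 g/mol × 3.53 L ÷ 1000 = 3.66 g
riboflavin: 11.4 µmol/L × 376.4 g/mol × 3.53 L ÷ 1000 = 15.15 mg
L-arginine hydrochloride: 0.708 mmol/L × 210.7 g/mol × 3.53 L ÷ 1000 = 0.53 g
sodium chloride: 28 g/L × 3.53 L = 98.84 g
casamino acids: 6.74 g/L × 3.53 L = 23.79 g
sodium acetate trihydrate: 38.8 mmol/L × 136.08 g/mol × 3.53 L ÷ 1000 = 18.64 g

magnesium sulfate heptahydrate 3.66 g; riboflavin 15.15 mg; L-arginine hydrochloride 0.53 g; sodium chloride 98.84 g; casamino acids 23.79 g; sodium acetate trihydrate 18.64 g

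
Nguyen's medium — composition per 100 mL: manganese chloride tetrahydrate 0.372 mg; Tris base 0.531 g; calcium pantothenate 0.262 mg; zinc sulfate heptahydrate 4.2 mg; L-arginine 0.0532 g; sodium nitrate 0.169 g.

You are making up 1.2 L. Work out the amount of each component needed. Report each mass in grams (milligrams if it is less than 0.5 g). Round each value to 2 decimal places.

Ratio of target to recipe volume: 1200 / 100 = 12.
manganese chloride tetrahydrate: 0.372 mg × (1200 mL / 100 mL) = 4.46 mg
Tris base: 0.531 g × (1200 mL / 100 mL) = 6.37 g
calcium pantothenate: 0.262 mg × (1200 mL / 100 mL) = 3.14 mg
zinc sulfate heptahydrate: 4.2 mg × (1200 mL / 100 mL) = 50.40 mg
L-arginine: 0.0532 g × (1200 mL / 100 mL) = 0.64 g
sodium nitrate: 0.169 g × (1200 mL / 100 mL) = 2.03 g

manganese chloride tetrahydrate 4.46 mg; Tris base 6.37 g; calcium pantothenate 3.14 mg; zinc sulfate heptahydrate 50.40 mg; L-arginine 0.64 g; sodium nitrate 2.03 g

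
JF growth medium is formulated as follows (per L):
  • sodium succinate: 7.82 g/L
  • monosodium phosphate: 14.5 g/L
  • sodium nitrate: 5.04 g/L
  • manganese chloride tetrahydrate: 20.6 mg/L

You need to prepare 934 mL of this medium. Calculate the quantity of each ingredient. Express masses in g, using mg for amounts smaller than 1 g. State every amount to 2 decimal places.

Scale factor relative to 1 L: 0.934.
sodium succinate: 7.82 g/L × 0.934 L = 7.30 g
monosodium phosphate: 14.5 g/L × 0.934 L = 13.54 g
sodium nitrate: 5.04 g/L × 0.934 L = 4.71 g
manganese chloride tetrahydrate: 20.6 mg/L × 0.934 L = 19.24 mg

sodium succinate 7.30 g; monosodium phosphate 13.54 g; sodium nitrate 4.71 g; manganese chloride tetrahydrate 19.24 mg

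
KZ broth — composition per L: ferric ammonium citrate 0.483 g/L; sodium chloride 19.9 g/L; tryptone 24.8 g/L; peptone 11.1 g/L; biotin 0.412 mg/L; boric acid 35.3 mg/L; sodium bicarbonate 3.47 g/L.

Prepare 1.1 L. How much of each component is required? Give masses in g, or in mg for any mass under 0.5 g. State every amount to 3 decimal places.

Working volume: 1.1 L.
ferric ammonium citrate: 0.483 g/L × 1.1 L = 0.531 g
sodium chloride: 19.9 g/L × 1.1 L = 21.890 g
tryptone: 24.8 g/L × 1.1 L = 27.280 g
peptone: 11.1 g/L × 1.1 L = 12.210 g
biotin: 0.412 mg/L × 1.1 L = 0.453 mg
boric acid: 35.3 mg/L × 1.1 L = 38.830 mg
sodium bicarbonate: 3.47 g/L × 1.1 L = 3.817 g

ferric ammonium citrate 0.531 g; sodium chloride 21.890 g; tryptone 27.280 g; peptone 12.210 g; biotin 0.453 mg; boric acid 38.830 mg; sodium bicarbonate 3.817 g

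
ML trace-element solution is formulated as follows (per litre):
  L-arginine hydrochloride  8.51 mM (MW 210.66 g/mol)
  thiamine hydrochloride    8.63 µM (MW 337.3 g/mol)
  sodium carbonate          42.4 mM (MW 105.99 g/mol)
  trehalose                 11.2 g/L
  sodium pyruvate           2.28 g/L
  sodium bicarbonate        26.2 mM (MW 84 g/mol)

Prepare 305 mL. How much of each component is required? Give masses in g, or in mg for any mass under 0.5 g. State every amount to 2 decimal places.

L-arginine hydrochloride 0.55 g; thiamine hydrochloride 0.89 mg; sodium carbonate 1.37 g; trehalose 3.42 g; sodium pyruvate 0.70 g; sodium bicarbonate 0.67 g

Target volume = 305 mL = 0.305 L.
L-arginine hydrochloride: 8.51 mmol/L × 210.66 g/mol × 0.305 L ÷ 1000 = 0.55 g
thiamine hydrochloride: 8.63 µmol/L × 337.3 g/mol × 0.305 L ÷ 1000 = 0.89 mg
sodium carbonate: 42.4 mmol/L × 105.99 g/mol × 0.305 L ÷ 1000 = 1.37 g
trehalose: 11.2 g/L × 0.305 L = 3.42 g
sodium pyruvate: 2.28 g/L × 0.305 L = 0.70 g
sodium bicarbonate: 26.2 mmol/L × 84 g/mol × 0.305 L ÷ 1000 = 0.67 g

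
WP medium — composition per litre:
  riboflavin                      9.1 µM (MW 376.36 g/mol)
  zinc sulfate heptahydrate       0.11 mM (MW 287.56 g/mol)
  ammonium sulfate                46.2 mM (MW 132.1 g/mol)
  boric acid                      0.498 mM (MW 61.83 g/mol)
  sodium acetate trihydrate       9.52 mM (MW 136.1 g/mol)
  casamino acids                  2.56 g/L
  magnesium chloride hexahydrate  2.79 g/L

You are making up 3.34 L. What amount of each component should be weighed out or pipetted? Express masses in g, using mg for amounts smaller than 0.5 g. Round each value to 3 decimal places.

riboflavin 11.439 mg; zinc sulfate heptahydrate 105.650 mg; ammonium sulfate 20.384 g; boric acid 102.843 mg; sodium acetate trihydrate 4.328 g; casamino acids 8.550 g; magnesium chloride hexahydrate 9.319 g

Scale factor relative to 1 L: 3.34.
riboflavin: 9.1 µmol/L × 376.36 g/mol × 3.34 L ÷ 1000 = 11.439 mg
zinc sulfate heptahydrate: 0.11 mmol/L × 287.56 mg/mmol × 3.34 L = 105.650 mg
ammonium sulfate: 46.2 mmol/L × 132.1 g/mol × 3.34 L ÷ 1000 = 20.384 g
boric acid: 0.498 mmol/L × 61.83 mg/mmol × 3.34 L = 102.843 mg
sodium acetate trihydrate: 9.52 mmol/L × 136.1 g/mol × 3.34 L ÷ 1000 = 4.328 g
casamino acids: 2.56 g/L × 3.34 L = 8.550 g
magnesium chloride hexahydrate: 2.79 g/L × 3.34 L = 9.319 g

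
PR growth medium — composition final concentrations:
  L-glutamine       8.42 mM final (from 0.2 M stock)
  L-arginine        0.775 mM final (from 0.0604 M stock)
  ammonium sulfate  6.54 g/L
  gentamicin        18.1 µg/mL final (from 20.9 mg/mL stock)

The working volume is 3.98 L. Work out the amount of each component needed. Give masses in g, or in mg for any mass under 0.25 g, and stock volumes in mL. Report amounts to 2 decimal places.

L-glutamine 167.56 mL; L-arginine 51.07 mL; ammonium sulfate 26.03 g; gentamicin 3.45 mL

Working volume: 3.98 L.
L-glutamine: C1V1 = C2V2 → 8.42 mM × 3980 mL ÷ 200 mM = 167.56 mL
L-arginine: V = C2·V2/C1 = 0.775 mM × 3980 mL ÷ 60.4 mM = 51.07 mL
ammonium sulfate: 6.54 g/L × 3.98 L = 26.03 g
gentamicin: C1V1 = C2V2 → 18.1 µg/mL × 3980 mL ÷ 20900 µg/mL = 3.45 mL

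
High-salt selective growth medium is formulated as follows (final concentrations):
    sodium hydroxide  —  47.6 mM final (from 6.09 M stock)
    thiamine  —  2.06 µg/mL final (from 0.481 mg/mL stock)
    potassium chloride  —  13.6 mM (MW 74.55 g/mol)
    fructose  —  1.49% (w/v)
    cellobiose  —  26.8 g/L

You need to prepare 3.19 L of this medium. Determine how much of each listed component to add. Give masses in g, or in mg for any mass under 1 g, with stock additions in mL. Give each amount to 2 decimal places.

Scale factor relative to 1 L: 3.19.
sodium hydroxide: dilute stock: 47.6 mM × 3190 mL ÷ 6090 mM = 24.93 mL
thiamine: dilute stock: 2.06 µg/mL × 3190 mL ÷ 481 µg/mL = 13.66 mL
potassium chloride: 13.6 mmol/L × 74.55 g/mol × 3.19 L ÷ 1000 = 3.23 g
fructose: 1.49 g per 100 mL × 3190 mL ÷ 100 = 47.53 g
cellobiose: 26.8 g/L × 3.19 L = 85.49 g

sodium hydroxide 24.93 mL; thiamine 13.66 mL; potassium chloride 3.23 g; fructose 47.53 g; cellobiose 85.49 g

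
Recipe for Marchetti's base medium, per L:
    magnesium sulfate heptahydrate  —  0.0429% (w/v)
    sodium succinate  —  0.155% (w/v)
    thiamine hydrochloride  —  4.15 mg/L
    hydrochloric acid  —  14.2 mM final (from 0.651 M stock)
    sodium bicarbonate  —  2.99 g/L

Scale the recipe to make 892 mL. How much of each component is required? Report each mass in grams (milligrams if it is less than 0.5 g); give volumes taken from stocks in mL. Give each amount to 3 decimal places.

magnesium sulfate heptahydrate 382.668 mg; sodium succinate 1.383 g; thiamine hydrochloride 3.702 mg; hydrochloric acid 19.457 mL; sodium bicarbonate 2.667 g

Working volume: 892 mL = 0.892 L.
magnesium sulfate heptahydrate: 0.0429% w/v = 0.429 g/L → 0.429 × 0.892 L = 0.382668 g = 382.668 mg
sodium succinate: 0.155 g per 100 mL × 892 mL ÷ 100 = 1.383 g
thiamine hydrochloride: 4.15 mg/L × 0.892 L = 3.702 mg
hydrochloric acid: dilute stock: 14.2 mM × 892 mL ÷ 651 mM = 19.457 mL
sodium bicarbonate: 2.99 g/L × 0.892 L = 2.667 g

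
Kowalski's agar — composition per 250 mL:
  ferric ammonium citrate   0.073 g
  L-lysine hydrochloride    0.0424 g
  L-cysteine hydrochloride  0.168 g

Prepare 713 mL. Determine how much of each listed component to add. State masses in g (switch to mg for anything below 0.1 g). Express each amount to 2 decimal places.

ferric ammonium citrate 0.21 g; L-lysine hydrochloride 0.12 g; L-cysteine hydrochloride 0.48 g

Scale factor = 713 mL / 250 mL = 2.852.
ferric ammonium citrate: 0.073 g × (713 mL / 250 mL) = 0.21 g
L-lysine hydrochloride: 0.0424 g × (713 mL / 250 mL) = 0.12 g
L-cysteine hydrochloride: 0.168 g × (713 mL / 250 mL) = 0.48 g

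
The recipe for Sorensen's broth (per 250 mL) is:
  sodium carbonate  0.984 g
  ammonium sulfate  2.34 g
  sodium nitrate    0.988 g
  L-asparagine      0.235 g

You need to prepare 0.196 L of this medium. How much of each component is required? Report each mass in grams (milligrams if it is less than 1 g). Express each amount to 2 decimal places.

sodium carbonate 771.46 mg; ammonium sulfate 1.83 g; sodium nitrate 774.59 mg; L-asparagine 184.24 mg

Ratio of target to recipe volume: 196 / 250 = 0.784.
sodium carbonate: 0.984 g × (196 mL / 250 mL) = 0.771456 g = 771.46 mg
ammonium sulfate: 2.34 g × (196 mL / 250 mL) = 1.83 g
sodium nitrate: 0.988 g × (196 mL / 250 mL) = 0.774592 g = 774.59 mg
L-asparagine: 0.235 g × (196 mL / 250 mL) = 0.18424 g = 184.24 mg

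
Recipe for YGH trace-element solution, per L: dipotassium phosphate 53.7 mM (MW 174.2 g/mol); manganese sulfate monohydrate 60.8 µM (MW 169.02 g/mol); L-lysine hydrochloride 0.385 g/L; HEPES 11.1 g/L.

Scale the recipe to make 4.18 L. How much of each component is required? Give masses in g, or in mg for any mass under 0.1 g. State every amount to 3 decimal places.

Working volume: 4.18 L.
dipotassium phosphate: 53.7 mmol/L × 174.2 g/mol × 4.18 L ÷ 1000 = 39.102 g
manganese sulfate monohydrate: 60.8 µmol/L × 169.02 g/mol × 4.18 L ÷ 1000 = 42.955 mg
L-lysine hydrochloride: 0.385 g/L × 4.18 L = 1.609 g
HEPES: 11.1 g/L × 4.18 L = 46.398 g

dipotassium phosphate 39.102 g; manganese sulfate monohydrate 42.955 mg; L-lysine hydrochloride 1.609 g; HEPES 46.398 g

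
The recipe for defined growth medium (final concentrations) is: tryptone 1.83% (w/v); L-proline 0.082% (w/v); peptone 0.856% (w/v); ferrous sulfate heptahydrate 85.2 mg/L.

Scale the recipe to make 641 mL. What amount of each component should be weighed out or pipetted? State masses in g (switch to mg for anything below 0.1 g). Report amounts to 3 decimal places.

tryptone 11.730 g; L-proline 0.526 g; peptone 5.487 g; ferrous sulfate heptahydrate 54.613 mg

Target volume = 641 mL = 0.641 L.
tryptone: 1.83% w/v = 18.3 g/L → 18.3 × 0.641 L = 11.730 g
L-proline: 0.082% w/v = 0.82 g/L → 0.82 × 0.641 L = 0.526 g
peptone: 0.856 g per 100 mL × 641 mL ÷ 100 = 5.487 g
ferrous sulfate heptahydrate: 85.2 mg/L × 0.641 L = 54.613 mg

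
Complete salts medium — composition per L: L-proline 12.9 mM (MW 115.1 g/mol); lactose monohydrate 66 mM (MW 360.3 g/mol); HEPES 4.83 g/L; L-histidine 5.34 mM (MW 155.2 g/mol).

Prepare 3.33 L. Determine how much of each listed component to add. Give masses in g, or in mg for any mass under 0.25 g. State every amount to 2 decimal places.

Working volume: 3.33 L.
L-proline: 12.9 mmol/L × 115.1 g/mol × 3.33 L ÷ 1000 = 4.94 g
lactose monohydrate: 66 mmol/L × 360.3 g/mol × 3.33 L ÷ 1000 = 79.19 g
HEPES: 4.83 g/L × 3.33 L = 16.08 g
L-histidine: 5.34 mmol/L × 155.2 g/mol × 3.33 L ÷ 1000 = 2.76 g

L-proline 4.94 g; lactose monohydrate 79.19 g; HEPES 16.08 g; L-histidine 2.76 g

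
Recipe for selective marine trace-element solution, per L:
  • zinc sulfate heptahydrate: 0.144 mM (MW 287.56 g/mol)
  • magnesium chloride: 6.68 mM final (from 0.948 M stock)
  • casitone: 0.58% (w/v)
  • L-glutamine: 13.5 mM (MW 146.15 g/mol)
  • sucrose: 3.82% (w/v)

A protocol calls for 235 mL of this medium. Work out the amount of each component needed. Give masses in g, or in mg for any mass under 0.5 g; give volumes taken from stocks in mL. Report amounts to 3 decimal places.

zinc sulfate heptahydrate 9.731 mg; magnesium chloride 1.656 mL; casitone 1.363 g; L-glutamine 463.661 mg; sucrose 8.977 g

Scale factor relative to 1 L: 0.235.
zinc sulfate heptahydrate: 0.144 mmol/L × 287.56 mg/mmol × 0.235 L = 9.731 mg
magnesium chloride: C1V1 = C2V2 → 6.68 mM × 235 mL ÷ 948 mM = 1.656 mL
casitone: 0.58% w/v = 5.8 g/L → 5.8 × 0.235 L = 1.363 g
L-glutamine: 13.5 mmol/L × 146.15 mg/mmol × 0.235 L = 463.661 mg
sucrose: 3.82% w/v = 38.2 g/L → 38.2 × 0.235 L = 8.977 g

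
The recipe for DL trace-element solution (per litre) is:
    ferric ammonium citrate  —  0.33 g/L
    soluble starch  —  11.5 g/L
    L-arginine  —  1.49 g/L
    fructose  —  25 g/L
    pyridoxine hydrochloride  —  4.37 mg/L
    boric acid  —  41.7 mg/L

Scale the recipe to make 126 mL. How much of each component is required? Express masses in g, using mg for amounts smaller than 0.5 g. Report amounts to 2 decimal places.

ferric ammonium citrate 41.58 mg; soluble starch 1.45 g; L-arginine 187.74 mg; fructose 3.15 g; pyridoxine hydrochloride 0.55 mg; boric acid 5.25 mg

Target volume = 126 mL = 0.126 L.
ferric ammonium citrate: 0.33 g/L × 0.126 L = 0.04158 g = 41.58 mg
soluble starch: 11.5 g/L × 0.126 L = 1.45 g
L-arginine: 1.49 g/L × 0.126 L = 0.18774 g = 187.74 mg
fructose: 25 g/L × 0.126 L = 3.15 g
pyridoxine hydrochloride: 4.37 mg/L × 0.126 L = 0.55 mg
boric acid: 41.7 mg/L × 0.126 L = 5.25 mg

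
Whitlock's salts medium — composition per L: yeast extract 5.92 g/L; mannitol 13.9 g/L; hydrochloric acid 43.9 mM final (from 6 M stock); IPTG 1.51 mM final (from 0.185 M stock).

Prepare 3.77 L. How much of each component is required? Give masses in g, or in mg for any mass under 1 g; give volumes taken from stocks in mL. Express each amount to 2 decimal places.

yeast extract 22.32 g; mannitol 52.40 g; hydrochloric acid 27.58 mL; IPTG 30.77 mL

Working volume: 3.77 L.
yeast extract: 5.92 g/L × 3.77 L = 22.32 g
mannitol: 13.9 g/L × 3.77 L = 52.40 g
hydrochloric acid: C1V1 = C2V2 → 43.9 mM × 3770 mL ÷ 6000 mM = 27.58 mL
IPTG: dilute stock: 1.51 mM × 3770 mL ÷ 185 mM = 30.77 mL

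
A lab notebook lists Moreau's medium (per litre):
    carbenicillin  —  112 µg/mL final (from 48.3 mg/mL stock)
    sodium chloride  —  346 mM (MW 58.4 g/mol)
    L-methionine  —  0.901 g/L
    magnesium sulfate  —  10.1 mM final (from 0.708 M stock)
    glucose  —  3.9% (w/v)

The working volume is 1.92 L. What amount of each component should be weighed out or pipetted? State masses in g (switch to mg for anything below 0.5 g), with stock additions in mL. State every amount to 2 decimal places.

Scale factor relative to 1 L: 1.92.
carbenicillin: V = C2·V2/C1 = 112 µg/mL × 1920 mL ÷ 48300 µg/mL = 4.45 mL
sodium chloride: 346 mmol/L × 58.4 g/mol × 1.92 L ÷ 1000 = 38.80 g
L-methionine: 0.901 g/L × 1.92 L = 1.73 g
magnesium sulfate: V = C2·V2/C1 = 10.1 mM × 1920 mL ÷ 708 mM = 27.39 mL
glucose: 3.9% w/v = 39 g/L → 39 × 1.92 L = 74.88 g

carbenicillin 4.45 mL; sodium chloride 38.80 g; L-methionine 1.73 g; magnesium sulfate 27.39 mL; glucose 74.88 g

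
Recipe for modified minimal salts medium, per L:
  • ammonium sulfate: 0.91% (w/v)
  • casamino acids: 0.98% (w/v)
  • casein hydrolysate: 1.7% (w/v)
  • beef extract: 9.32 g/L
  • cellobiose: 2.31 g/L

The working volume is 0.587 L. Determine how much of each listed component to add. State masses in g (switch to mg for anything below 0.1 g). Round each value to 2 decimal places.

Scale factor relative to 1 L: 0.587.
ammonium sulfate: 0.91 g per 100 mL × 587 mL ÷ 100 = 5.34 g
casamino acids: 0.98% w/v = 9.8 g/L → 9.8 × 0.587 L = 5.75 g
casein hydrolysate: 1.7 g per 100 mL × 587 mL ÷ 100 = 9.98 g
beef extract: 9.32 g/L × 0.587 L = 5.47 g
cellobiose: 2.31 g/L × 0.587 L = 1.36 g

ammonium sulfate 5.34 g; casamino acids 5.75 g; casein hydrolysate 9.98 g; beef extract 5.47 g; cellobiose 1.36 g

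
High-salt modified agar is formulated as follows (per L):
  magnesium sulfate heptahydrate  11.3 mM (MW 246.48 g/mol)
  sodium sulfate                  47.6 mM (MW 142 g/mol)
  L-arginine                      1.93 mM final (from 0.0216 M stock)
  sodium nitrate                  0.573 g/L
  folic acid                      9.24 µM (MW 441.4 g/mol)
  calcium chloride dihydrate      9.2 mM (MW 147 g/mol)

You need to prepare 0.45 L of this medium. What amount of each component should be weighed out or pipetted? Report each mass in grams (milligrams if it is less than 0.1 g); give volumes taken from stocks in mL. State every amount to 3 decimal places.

Working volume: 0.45 L.
magnesium sulfate heptahydrate: 11.3 mmol/L × 246.48 g/mol × 0.45 L ÷ 1000 = 1.253 g
sodium sulfate: 47.6 mmol/L × 142 g/mol × 0.45 L ÷ 1000 = 3.042 g
L-arginine: dilute stock: 1.93 mM × 450 mL ÷ 21.6 mM = 40.208 mL
sodium nitrate: 0.573 g/L × 0.45 L = 0.258 g
folic acid: 9.24 µmol/L × 441.4 g/mol × 0.45 L ÷ 1000 = 1.835 mg
calcium chloride dihydrate: 9.2 mmol/L × 147 g/mol × 0.45 L ÷ 1000 = 0.609 g

magnesium sulfate heptahydrate 1.253 g; sodium sulfate 3.042 g; L-arginine 40.208 mL; sodium nitrate 0.258 g; folic acid 1.835 mg; calcium chloride dihydrate 0.609 g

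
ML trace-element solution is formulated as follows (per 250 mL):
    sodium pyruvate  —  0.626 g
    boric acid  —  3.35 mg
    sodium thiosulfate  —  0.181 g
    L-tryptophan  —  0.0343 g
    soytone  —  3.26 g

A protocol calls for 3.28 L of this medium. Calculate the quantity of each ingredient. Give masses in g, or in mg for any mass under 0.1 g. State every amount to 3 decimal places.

sodium pyruvate 8.213 g; boric acid 43.952 mg; sodium thiosulfate 2.375 g; L-tryptophan 0.450 g; soytone 42.771 g

Scale factor = 3280 mL / 250 mL = 13.12.
sodium pyruvate: 0.626 g × (3280 mL / 250 mL) = 8.213 g
boric acid: 3.35 mg × (3280 mL / 250 mL) = 43.952 mg
sodium thiosulfate: 0.181 g × (3280 mL / 250 mL) = 2.375 g
L-tryptophan: 0.0343 g × (3280 mL / 250 mL) = 0.450 g
soytone: 3.26 g × (3280 mL / 250 mL) = 42.771 g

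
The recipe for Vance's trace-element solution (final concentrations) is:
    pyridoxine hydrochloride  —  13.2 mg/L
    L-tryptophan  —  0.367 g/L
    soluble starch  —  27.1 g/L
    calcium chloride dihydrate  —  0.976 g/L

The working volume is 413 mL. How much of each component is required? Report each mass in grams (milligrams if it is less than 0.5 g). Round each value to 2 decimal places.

pyridoxine hydrochloride 5.45 mg; L-tryptophan 151.57 mg; soluble starch 11.19 g; calcium chloride dihydrate 403.09 mg

Working volume: 413 mL = 0.413 L.
pyridoxine hydrochloride: 13.2 mg/L × 0.413 L = 5.45 mg
L-tryptophan: 0.367 g/L × 0.413 L = 0.151571 g = 151.57 mg
soluble starch: 27.1 g/L × 0.413 L = 11.19 g
calcium chloride dihydrate: 0.976 g/L × 0.413 L = 0.403088 g = 403.09 mg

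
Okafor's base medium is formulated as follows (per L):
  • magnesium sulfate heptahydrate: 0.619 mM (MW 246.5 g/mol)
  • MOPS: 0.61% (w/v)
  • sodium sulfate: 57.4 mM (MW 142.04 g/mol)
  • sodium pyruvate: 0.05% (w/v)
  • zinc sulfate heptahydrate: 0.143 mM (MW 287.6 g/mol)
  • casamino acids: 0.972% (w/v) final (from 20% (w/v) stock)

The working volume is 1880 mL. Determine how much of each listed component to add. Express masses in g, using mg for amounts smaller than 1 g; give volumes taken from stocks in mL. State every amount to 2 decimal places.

magnesium sulfate heptahydrate 286.86 mg; MOPS 11.47 g; sodium sulfate 15.33 g; sodium pyruvate 940.00 mg; zinc sulfate heptahydrate 77.32 mg; casamino acids 91.37 mL

Working volume: 1880 mL = 1.88 L.
magnesium sulfate heptahydrate: 0.619 mmol/L × 246.5 mg/mmol × 1.88 L = 286.86 mg
MOPS: 0.61 g per 100 mL × 1880 mL ÷ 100 = 11.47 g
sodium sulfate: 57.4 mmol/L × 142.04 g/mol × 1.88 L ÷ 1000 = 15.33 g
sodium pyruvate: 0.05 g per 100 mL × 1880 mL ÷ 100 = 0.94 g = 940.00 mg
zinc sulfate heptahydrate: 0.143 mmol/L × 287.6 mg/mmol × 1.88 L = 77.32 mg
casamino acids: C1V1 = C2V2 → 0.972% ÷ 20% × 1880 mL = 91.37 mL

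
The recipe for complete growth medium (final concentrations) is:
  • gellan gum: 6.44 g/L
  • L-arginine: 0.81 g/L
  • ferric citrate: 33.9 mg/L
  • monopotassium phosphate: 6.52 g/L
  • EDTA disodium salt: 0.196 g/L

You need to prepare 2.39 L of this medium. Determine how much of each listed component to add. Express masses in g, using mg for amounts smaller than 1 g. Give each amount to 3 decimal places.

gellan gum 15.392 g; L-arginine 1.936 g; ferric citrate 81.021 mg; monopotassium phosphate 15.583 g; EDTA disodium salt 468.440 mg

Working volume: 2.39 L.
gellan gum: 6.44 g/L × 2.39 L = 15.392 g
L-arginine: 0.81 g/L × 2.39 L = 1.936 g
ferric citrate: 33.9 mg/L × 2.39 L = 81.021 mg
monopotassium phosphate: 6.52 g/L × 2.39 L = 15.583 g
EDTA disodium salt: 0.196 g/L × 2.39 L = 0.46844 g = 468.440 mg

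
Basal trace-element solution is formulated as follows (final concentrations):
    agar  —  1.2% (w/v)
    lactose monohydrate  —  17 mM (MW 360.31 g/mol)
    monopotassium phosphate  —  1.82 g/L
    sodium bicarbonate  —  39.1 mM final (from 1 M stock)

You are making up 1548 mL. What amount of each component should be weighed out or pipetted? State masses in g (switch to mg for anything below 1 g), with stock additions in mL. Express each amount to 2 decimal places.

Working volume: 1548 mL = 1.548 L.
agar: 1.2% w/v = 12 g/L → 12 × 1.548 L = 18.58 g
lactose monohydrate: 17 mmol/L × 360.31 g/mol × 1.548 L ÷ 1000 = 9.48 g
monopotassium phosphate: 1.82 g/L × 1.548 L = 2.82 g
sodium bicarbonate: V = C2·V2/C1 = 39.1 mM × 1548 mL ÷ 1000 mM = 60.53 mL

agar 18.58 g; lactose monohydrate 9.48 g; monopotassium phosphate 2.82 g; sodium bicarbonate 60.53 mL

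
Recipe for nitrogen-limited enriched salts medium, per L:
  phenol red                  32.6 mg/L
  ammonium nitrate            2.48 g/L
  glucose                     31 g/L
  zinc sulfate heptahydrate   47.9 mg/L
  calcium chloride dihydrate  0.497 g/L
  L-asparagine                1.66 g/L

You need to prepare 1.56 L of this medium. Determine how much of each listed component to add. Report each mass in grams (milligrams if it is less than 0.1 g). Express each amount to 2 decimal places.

Scale factor relative to 1 L: 1.56.
phenol red: 32.6 mg/L × 1.56 L = 50.86 mg
ammonium nitrate: 2.48 g/L × 1.56 L = 3.87 g
glucose: 31 g/L × 1.56 L = 48.36 g
zinc sulfate heptahydrate: 47.9 mg/L × 1.56 L = 74.72 mg
calcium chloride dihydrate: 0.497 g/L × 1.56 L = 0.78 g
L-asparagine: 1.66 g/L × 1.56 L = 2.59 g

phenol red 50.86 mg; ammonium nitrate 3.87 g; glucose 48.36 g; zinc sulfate heptahydrate 74.72 mg; calcium chloride dihydrate 0.78 g; L-asparagine 2.59 g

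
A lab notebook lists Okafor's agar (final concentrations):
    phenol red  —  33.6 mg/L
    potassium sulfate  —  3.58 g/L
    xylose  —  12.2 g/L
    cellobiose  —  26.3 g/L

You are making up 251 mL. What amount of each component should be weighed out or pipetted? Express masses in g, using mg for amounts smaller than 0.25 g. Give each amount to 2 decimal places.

Working volume: 251 mL = 0.251 L.
phenol red: 33.6 mg/L × 0.251 L = 8.43 mg
potassium sulfate: 3.58 g/L × 0.251 L = 0.90 g
xylose: 12.2 g/L × 0.251 L = 3.06 g
cellobiose: 26.3 g/L × 0.251 L = 6.60 g

phenol red 8.43 mg; potassium sulfate 0.90 g; xylose 3.06 g; cellobiose 6.60 g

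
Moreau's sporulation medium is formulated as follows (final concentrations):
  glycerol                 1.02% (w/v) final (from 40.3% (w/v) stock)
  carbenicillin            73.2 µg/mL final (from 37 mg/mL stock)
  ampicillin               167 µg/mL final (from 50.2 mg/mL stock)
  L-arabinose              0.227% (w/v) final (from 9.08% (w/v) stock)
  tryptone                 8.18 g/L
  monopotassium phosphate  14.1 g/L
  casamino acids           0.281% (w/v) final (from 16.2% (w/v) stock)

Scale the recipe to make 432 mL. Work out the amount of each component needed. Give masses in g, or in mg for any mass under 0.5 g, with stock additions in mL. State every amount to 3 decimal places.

Scale factor relative to 1 L: 0.432.
glycerol: C1V1 = C2V2 → 1.02% ÷ 40.3% × 432 mL = 10.934 mL
carbenicillin: dilute stock: 73.2 µg/mL × 432 mL ÷ 37000 µg/mL = 0.855 mL
ampicillin: dilute stock: 167 µg/mL × 432 mL ÷ 50200 µg/mL = 1.437 mL
L-arabinose: V = C2·V2/C1 = 0.227% ÷ 9.08% × 432 mL = 10.800 mL
tryptone: 8.18 g/L × 0.432 L = 3.534 g
monopotassium phosphate: 14.1 g/L × 0.432 L = 6.091 g
casamino acids: V = C2·V2/C1 = 0.281% ÷ 16.2% × 432 mL = 7.493 mL

glycerol 10.934 mL; carbenicillin 0.855 mL; ampicillin 1.437 mL; L-arabinose 10.800 mL; tryptone 3.534 g; monopotassium phosphate 6.091 g; casamino acids 7.493 mL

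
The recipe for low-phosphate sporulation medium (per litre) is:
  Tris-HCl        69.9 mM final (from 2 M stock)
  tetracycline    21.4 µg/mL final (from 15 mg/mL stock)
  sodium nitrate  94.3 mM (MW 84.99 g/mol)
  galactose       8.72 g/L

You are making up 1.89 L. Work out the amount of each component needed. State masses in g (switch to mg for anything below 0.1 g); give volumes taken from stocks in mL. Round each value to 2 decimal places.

Tris-HCl 66.06 mL; tetracycline 2.70 mL; sodium nitrate 15.15 g; galactose 16.48 g

Scale factor relative to 1 L: 1.89.
Tris-HCl: C1V1 = C2V2 → 69.9 mM × 1890 mL ÷ 2000 mM = 66.06 mL
tetracycline: V = C2·V2/C1 = 21.4 µg/mL × 1890 mL ÷ 15000 µg/mL = 2.70 mL
sodium nitrate: 94.3 mmol/L × 84.99 g/mol × 1.89 L ÷ 1000 = 15.15 g
galactose: 8.72 g/L × 1.89 L = 16.48 g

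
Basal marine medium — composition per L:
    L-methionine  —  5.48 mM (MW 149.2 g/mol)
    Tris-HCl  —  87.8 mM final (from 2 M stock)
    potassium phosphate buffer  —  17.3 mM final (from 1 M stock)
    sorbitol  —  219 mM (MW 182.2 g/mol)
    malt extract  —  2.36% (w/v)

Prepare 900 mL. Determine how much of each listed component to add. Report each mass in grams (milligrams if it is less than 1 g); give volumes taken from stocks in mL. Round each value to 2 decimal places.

Scale factor relative to 1 L: 0.9.
L-methionine: 5.48 mmol/L × 149.2 mg/mmol × 0.9 L = 735.85 mg
Tris-HCl: dilute stock: 87.8 mM × 900 mL ÷ 2000 mM = 39.51 mL
potassium phosphate buffer: dilute stock: 17.3 mM × 900 mL ÷ 1000 mM = 15.57 mL
sorbitol: 219 mmol/L × 182.2 g/mol × 0.9 L ÷ 1000 = 35.91 g
malt extract: 2.36 g per 100 mL × 900 mL ÷ 100 = 21.24 g

L-methionine 735.85 mg; Tris-HCl 39.51 mL; potassium phosphate buffer 15.57 mL; sorbitol 35.91 g; malt extract 21.24 g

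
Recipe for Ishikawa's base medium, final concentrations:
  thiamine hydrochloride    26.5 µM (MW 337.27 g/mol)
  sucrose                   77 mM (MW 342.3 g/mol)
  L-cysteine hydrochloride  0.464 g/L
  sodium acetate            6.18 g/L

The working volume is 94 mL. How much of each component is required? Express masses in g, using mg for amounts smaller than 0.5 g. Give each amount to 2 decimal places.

thiamine hydrochloride 0.84 mg; sucrose 2.48 g; L-cysteine hydrochloride 43.62 mg; sodium acetate 0.58 g

Target volume = 94 mL = 0.094 L.
thiamine hydrochloride: 26.5 µmol/L × 337.27 g/mol × 0.094 L ÷ 1000 = 0.84 mg
sucrose: 77 mmol/L × 342.3 g/mol × 0.094 L ÷ 1000 = 2.48 g
L-cysteine hydrochloride: 0.464 g/L × 0.094 L = 0.043616 g = 43.62 mg
sodium acetate: 6.18 g/L × 0.094 L = 0.58 g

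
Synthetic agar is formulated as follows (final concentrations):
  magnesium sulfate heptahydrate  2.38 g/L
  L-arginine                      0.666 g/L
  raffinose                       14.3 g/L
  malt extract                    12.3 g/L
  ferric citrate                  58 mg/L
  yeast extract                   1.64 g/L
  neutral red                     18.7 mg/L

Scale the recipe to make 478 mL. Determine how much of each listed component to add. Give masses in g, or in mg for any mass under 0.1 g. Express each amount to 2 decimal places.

magnesium sulfate heptahydrate 1.14 g; L-arginine 0.32 g; raffinose 6.84 g; malt extract 5.88 g; ferric citrate 27.72 mg; yeast extract 0.78 g; neutral red 8.94 mg

Working volume: 478 mL = 0.478 L.
magnesium sulfate heptahydrate: 2.38 g/L × 0.478 L = 1.14 g
L-arginine: 0.666 g/L × 0.478 L = 0.32 g
raffinose: 14.3 g/L × 0.478 L = 6.84 g
malt extract: 12.3 g/L × 0.478 L = 5.88 g
ferric citrate: 58 mg/L × 0.478 L = 27.72 mg
yeast extract: 1.64 g/L × 0.478 L = 0.78 g
neutral red: 18.7 mg/L × 0.478 L = 8.94 mg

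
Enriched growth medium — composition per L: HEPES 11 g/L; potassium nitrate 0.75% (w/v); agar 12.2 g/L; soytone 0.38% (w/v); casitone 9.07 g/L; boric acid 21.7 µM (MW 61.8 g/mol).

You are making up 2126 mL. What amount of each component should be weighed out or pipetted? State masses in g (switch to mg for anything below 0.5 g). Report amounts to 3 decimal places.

Scale factor relative to 1 L: 2.126.
HEPES: 11 g/L × 2.126 L = 23.386 g
potassium nitrate: 0.75 g per 100 mL × 2126 mL ÷ 100 = 15.945 g
agar: 12.2 g/L × 2.126 L = 25.937 g
soytone: 0.38% w/v = 3.8 g/L → 3.8 × 2.126 L = 8.079 g
casitone: 9.07 g/L × 2.126 L = 19.283 g
boric acid: 21.7 µmol/L × 61.8 g/mol × 2.126 L ÷ 1000 = 2.851 mg

HEPES 23.386 g; potassium nitrate 15.945 g; agar 25.937 g; soytone 8.079 g; casitone 19.283 g; boric acid 2.851 mg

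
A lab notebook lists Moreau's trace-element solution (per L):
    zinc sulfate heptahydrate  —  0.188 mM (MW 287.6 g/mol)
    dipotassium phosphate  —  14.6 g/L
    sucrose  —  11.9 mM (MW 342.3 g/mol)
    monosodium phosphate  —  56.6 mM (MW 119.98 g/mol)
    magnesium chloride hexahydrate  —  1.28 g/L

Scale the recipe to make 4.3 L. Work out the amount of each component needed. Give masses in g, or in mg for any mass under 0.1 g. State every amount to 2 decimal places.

zinc sulfate heptahydrate 0.23 g; dipotassium phosphate 62.78 g; sucrose 17.52 g; monosodium phosphate 29.20 g; magnesium chloride hexahydrate 5.50 g

Scale factor relative to 1 L: 4.3.
zinc sulfate heptahydrate: 0.188 mmol/L × 287.6 g/mol × 4.3 L ÷ 1000 = 0.23 g
dipotassium phosphate: 14.6 g/L × 4.3 L = 62.78 g
sucrose: 11.9 mmol/L × 342.3 g/mol × 4.3 L ÷ 1000 = 17.52 g
monosodium phosphate: 56.6 mmol/L × 119.98 g/mol × 4.3 L ÷ 1000 = 29.20 g
magnesium chloride hexahydrate: 1.28 g/L × 4.3 L = 5.50 g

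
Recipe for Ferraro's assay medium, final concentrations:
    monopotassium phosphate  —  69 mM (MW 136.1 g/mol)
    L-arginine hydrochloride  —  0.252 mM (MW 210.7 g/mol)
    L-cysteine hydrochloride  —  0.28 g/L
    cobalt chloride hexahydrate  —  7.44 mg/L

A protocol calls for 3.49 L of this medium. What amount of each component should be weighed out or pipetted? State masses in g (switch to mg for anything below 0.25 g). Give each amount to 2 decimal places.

monopotassium phosphate 32.77 g; L-arginine hydrochloride 185.31 mg; L-cysteine hydrochloride 0.98 g; cobalt chloride hexahydrate 25.97 mg

Scale factor relative to 1 L: 3.49.
monopotassium phosphate: 69 mmol/L × 136.1 g/mol × 3.49 L ÷ 1000 = 32.77 g
L-arginine hydrochloride: 0.252 mmol/L × 210.7 mg/mmol × 3.49 L = 185.31 mg
L-cysteine hydrochloride: 0.28 g/L × 3.49 L = 0.98 g
cobalt chloride hexahydrate: 7.44 mg/L × 3.49 L = 25.97 mg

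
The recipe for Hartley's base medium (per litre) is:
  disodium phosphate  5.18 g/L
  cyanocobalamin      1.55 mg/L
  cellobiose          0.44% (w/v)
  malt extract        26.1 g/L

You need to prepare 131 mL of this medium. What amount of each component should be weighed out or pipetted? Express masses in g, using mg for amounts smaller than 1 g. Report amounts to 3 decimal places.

Target volume = 131 mL = 0.131 L.
disodium phosphate: 5.18 g/L × 0.131 L = 0.67858 g = 678.580 mg
cyanocobalamin: 1.55 mg/L × 0.131 L = 0.203 mg
cellobiose: 0.44% w/v = 4.4 g/L → 4.4 × 0.131 L = 0.5764 g = 576.400 mg
malt extract: 26.1 g/L × 0.131 L = 3.419 g

disodium phosphate 678.580 mg; cyanocobalamin 0.203 mg; cellobiose 576.400 mg; malt extract 3.419 g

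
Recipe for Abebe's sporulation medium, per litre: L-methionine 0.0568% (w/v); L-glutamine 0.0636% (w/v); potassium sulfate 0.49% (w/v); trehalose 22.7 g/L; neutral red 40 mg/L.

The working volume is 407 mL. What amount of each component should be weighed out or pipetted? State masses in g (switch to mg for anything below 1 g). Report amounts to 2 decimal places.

Scale factor relative to 1 L: 0.407.
L-methionine: 0.0568 g per 100 mL × 407 mL ÷ 100 = 0.231176 g = 231.18 mg
L-glutamine: 0.0636 g per 100 mL × 407 mL ÷ 100 = 0.258852 g = 258.85 mg
potassium sulfate: 0.49% w/v = 4.9 g/L → 4.9 × 0.407 L = 1.99 g
trehalose: 22.7 g/L × 0.407 L = 9.24 g
neutral red: 40 mg/L × 0.407 L = 16.28 mg

L-methionine 231.18 mg; L-glutamine 258.85 mg; potassium sulfate 1.99 g; trehalose 9.24 g; neutral red 16.28 mg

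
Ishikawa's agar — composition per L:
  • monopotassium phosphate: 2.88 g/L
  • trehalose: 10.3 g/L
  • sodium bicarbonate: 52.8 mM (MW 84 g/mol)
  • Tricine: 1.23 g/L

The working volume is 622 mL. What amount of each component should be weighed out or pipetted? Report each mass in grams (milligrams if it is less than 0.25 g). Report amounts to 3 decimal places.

monopotassium phosphate 1.791 g; trehalose 6.407 g; sodium bicarbonate 2.759 g; Tricine 0.765 g

Scale factor relative to 1 L: 0.622.
monopotassium phosphate: 2.88 g/L × 0.622 L = 1.791 g
trehalose: 10.3 g/L × 0.622 L = 6.407 g
sodium bicarbonate: 52.8 mmol/L × 84 g/mol × 0.622 L ÷ 1000 = 2.759 g
Tricine: 1.23 g/L × 0.622 L = 0.765 g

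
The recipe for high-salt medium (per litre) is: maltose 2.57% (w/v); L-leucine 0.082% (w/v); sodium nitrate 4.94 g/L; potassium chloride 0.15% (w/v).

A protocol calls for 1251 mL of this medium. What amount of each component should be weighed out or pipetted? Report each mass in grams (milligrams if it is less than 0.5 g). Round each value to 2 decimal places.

maltose 32.15 g; L-leucine 1.03 g; sodium nitrate 6.18 g; potassium chloride 1.88 g

Working volume: 1251 mL = 1.251 L.
maltose: 2.57% w/v = 25.7 g/L → 25.7 × 1.251 L = 32.15 g
L-leucine: 0.082 g per 100 mL × 1251 mL ÷ 100 = 1.03 g
sodium nitrate: 4.94 g/L × 1.251 L = 6.18 g
potassium chloride: 0.15% w/v = 1.5 g/L → 1.5 × 1.251 L = 1.88 g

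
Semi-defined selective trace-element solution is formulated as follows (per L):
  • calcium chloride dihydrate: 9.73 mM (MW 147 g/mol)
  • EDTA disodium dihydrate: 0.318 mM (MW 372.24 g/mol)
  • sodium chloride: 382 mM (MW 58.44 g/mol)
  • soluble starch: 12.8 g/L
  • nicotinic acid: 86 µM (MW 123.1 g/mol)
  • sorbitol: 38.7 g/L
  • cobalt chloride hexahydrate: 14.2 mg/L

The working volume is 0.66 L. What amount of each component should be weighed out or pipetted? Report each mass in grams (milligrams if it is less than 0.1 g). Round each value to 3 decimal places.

calcium chloride dihydrate 0.944 g; EDTA disodium dihydrate 78.126 mg; sodium chloride 14.734 g; soluble starch 8.448 g; nicotinic acid 6.987 mg; sorbitol 25.542 g; cobalt chloride hexahydrate 9.372 mg

Working volume: 0.66 L.
calcium chloride dihydrate: 9.73 mmol/L × 147 g/mol × 0.66 L ÷ 1000 = 0.944 g
EDTA disodium dihydrate: 0.318 mmol/L × 372.24 mg/mmol × 0.66 L = 78.126 mg
sodium chloride: 382 mmol/L × 58.44 g/mol × 0.66 L ÷ 1000 = 14.734 g
soluble starch: 12.8 g/L × 0.66 L = 8.448 g
nicotinic acid: 86 µmol/L × 123.1 g/mol × 0.66 L ÷ 1000 = 6.987 mg
sorbitol: 38.7 g/L × 0.66 L = 25.542 g
cobalt chloride hexahydrate: 14.2 mg/L × 0.66 L = 9.372 mg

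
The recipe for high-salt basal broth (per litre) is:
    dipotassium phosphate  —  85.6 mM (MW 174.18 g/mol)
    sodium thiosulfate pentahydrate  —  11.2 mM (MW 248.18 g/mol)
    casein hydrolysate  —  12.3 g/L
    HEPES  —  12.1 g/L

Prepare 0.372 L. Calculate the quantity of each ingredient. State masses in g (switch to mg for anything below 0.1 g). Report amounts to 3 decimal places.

Scale factor relative to 1 L: 0.372.
dipotassium phosphate: 85.6 mmol/L × 174.18 g/mol × 0.372 L ÷ 1000 = 5.546 g
sodium thiosulfate pentahydrate: 11.2 mmol/L × 248.18 g/mol × 0.372 L ÷ 1000 = 1.034 g
casein hydrolysate: 12.3 g/L × 0.372 L = 4.576 g
HEPES: 12.1 g/L × 0.372 L = 4.501 g

dipotassium phosphate 5.546 g; sodium thiosulfate pentahydrate 1.034 g; casein hydrolysate 4.576 g; HEPES 4.501 g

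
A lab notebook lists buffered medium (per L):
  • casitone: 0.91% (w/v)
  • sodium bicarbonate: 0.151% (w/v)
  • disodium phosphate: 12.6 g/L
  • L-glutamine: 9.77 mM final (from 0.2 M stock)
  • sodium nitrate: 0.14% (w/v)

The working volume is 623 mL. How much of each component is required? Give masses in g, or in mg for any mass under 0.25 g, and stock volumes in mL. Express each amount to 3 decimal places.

casitone 5.669 g; sodium bicarbonate 0.941 g; disodium phosphate 7.850 g; L-glutamine 30.434 mL; sodium nitrate 0.872 g

Target volume = 623 mL = 0.623 L.
casitone: 0.91% w/v = 9.1 g/L → 9.1 × 0.623 L = 5.669 g
sodium bicarbonate: 0.151 g per 100 mL × 623 mL ÷ 100 = 0.941 g
disodium phosphate: 12.6 g/L × 0.623 L = 7.850 g
L-glutamine: dilute stock: 9.77 mM × 623 mL ÷ 200 mM = 30.434 mL
sodium nitrate: 0.14% w/v = 1.4 g/L → 1.4 × 0.623 L = 0.872 g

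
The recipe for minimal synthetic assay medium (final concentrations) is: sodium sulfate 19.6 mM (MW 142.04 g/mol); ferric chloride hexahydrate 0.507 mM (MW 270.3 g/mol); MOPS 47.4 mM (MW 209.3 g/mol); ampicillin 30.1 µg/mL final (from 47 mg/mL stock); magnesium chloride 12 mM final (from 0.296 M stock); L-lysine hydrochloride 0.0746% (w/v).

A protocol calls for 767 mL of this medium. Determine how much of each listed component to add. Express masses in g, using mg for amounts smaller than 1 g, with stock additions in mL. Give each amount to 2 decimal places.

Target volume = 767 mL = 0.767 L.
sodium sulfate: 19.6 mmol/L × 142.04 g/mol × 0.767 L ÷ 1000 = 2.14 g
ferric chloride hexahydrate: 0.507 mmol/L × 270.3 mg/mmol × 0.767 L = 105.11 mg
MOPS: 47.4 mmol/L × 209.3 g/mol × 0.767 L ÷ 1000 = 7.61 g
ampicillin: dilute stock: 30.1 µg/mL × 767 mL ÷ 47000 µg/mL = 0.49 mL
magnesium chloride: C1V1 = C2V2 → 12 mM × 767 mL ÷ 296 mM = 31.09 mL
L-lysine hydrochloride: 0.0746 g per 100 mL × 767 mL ÷ 100 = 0.572182 g = 572.18 mg

sodium sulfate 2.14 g; ferric chloride hexahydrate 105.11 mg; MOPS 7.61 g; ampicillin 0.49 mL; magnesium chloride 31.09 mL; L-lysine hydrochloride 572.18 mg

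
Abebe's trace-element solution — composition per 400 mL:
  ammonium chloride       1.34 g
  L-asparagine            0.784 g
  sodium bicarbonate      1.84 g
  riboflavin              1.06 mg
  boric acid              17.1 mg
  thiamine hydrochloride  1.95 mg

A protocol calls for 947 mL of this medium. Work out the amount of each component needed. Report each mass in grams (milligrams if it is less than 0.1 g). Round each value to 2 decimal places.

Ratio of target to recipe volume: 947 / 400 = 2.3675.
ammonium chloride: 1.34 g × (947 mL / 400 mL) = 3.17 g
L-asparagine: 0.784 g × (947 mL / 400 mL) = 1.86 g
sodium bicarbonate: 1.84 g × (947 mL / 400 mL) = 4.36 g
riboflavin: 1.06 mg × (947 mL / 400 mL) = 2.51 mg
boric acid: 17.1 mg × (947 mL / 400 mL) = 40.48 mg
thiamine hydrochloride: 1.95 mg × (947 mL / 400 mL) = 4.62 mg

ammonium chloride 3.17 g; L-asparagine 1.86 g; sodium bicarbonate 4.36 g; riboflavin 2.51 mg; boric acid 40.48 mg; thiamine hydrochloride 4.62 mg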